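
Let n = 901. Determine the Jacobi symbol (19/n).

-1

Reciprocity: 19 ≡ 3 and 901 ≡ 1 (mod 4), so (19/901) = +(901/19).
Reduce top mod 19: now compute (8/19).
Pull out 2^3: since 19 ≡ 3 (mod 8), (2/19) = -1, so (2/19)^3 = -1.
Reached (1/19) = 1. Collecting the sign flips along the way, the symbol is -1.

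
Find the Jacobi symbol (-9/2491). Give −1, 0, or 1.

-1

First reduce: -9 ≡ 2482 (mod 2491).
Pull out 2: since 2491 ≡ 3 (mod 8), (2/2491) = -1.
Reciprocity: 1241 ≡ 1 and 2491 ≡ 3 (mod 4), so (1241/2491) = +(2491/1241).
Reduce top mod 1241: now compute (9/1241).
Reciprocity: 9 ≡ 1 and 1241 ≡ 1 (mod 4), so (9/1241) = +(1241/9).
Reduce top mod 9: now compute (8/9).
Pull out 2^3: since 9 ≡ 1 (mod 8), (2/9) = +1, so (2/9)^3 = +1.
Reached (1/9) = 1. Collecting the sign flips along the way, the symbol is -1.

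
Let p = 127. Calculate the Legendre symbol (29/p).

Reciprocity: 29 ≡ 1 and 127 ≡ 3 (mod 4), so (29/127) = +(127/29).
Reduce top mod 29: now compute (11/29).
Reciprocity: 11 ≡ 3 and 29 ≡ 1 (mod 4), so (11/29) = +(29/11).
Reduce top mod 11: now compute (7/11).
Reciprocity: 7 ≡ 3 and 11 ≡ 3 (mod 4), so (7/11) = −(11/7).
Reduce top mod 7: now compute (4/7).
Pull out 2^2: since 7 ≡ 7 (mod 8), (2/7) = +1, so (2/7)^2 = +1.
Reached (1/7) = 1. Collecting the sign flips along the way, the symbol is -1.

-1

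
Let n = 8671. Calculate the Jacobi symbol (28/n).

Pull out 2^2: since 8671 ≡ 7 (mod 8), (2/8671) = +1, so (2/8671)^2 = +1.
Reciprocity: 7 ≡ 3 and 8671 ≡ 3 (mod 4), so (7/8671) = −(8671/7).
Reduce top mod 7: now compute (5/7).
Reciprocity: 5 ≡ 1 and 7 ≡ 3 (mod 4), so (5/7) = +(7/5).
Reduce top mod 5: now compute (2/5).
Pull out 2: since 5 ≡ 5 (mod 8), (2/5) = -1.
Reached (1/5) = 1. Collecting the sign flips along the way, the symbol is +1.

1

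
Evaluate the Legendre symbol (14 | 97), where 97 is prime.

-1

Euler's criterion: (14/97) ≡ 14^48 (mod 97).
14^2 ≡ 2 (mod 97)
14^4 ≡ 4 (mod 97)
14^8 ≡ 16 (mod 97)
14^16 ≡ 62 (mod 97)
14^32 ≡ 61 (mod 97)
14^48 = 14^(32+16) ≡ 96 (mod 97).
Result is 96 ≡ −1, so (14/97) = −1.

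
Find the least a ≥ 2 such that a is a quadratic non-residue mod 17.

(2/17) = +1, so 2 is a residue.
(3/17) = −1, so 3 is the smallest positive non-residue mod 17.

3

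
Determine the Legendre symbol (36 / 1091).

Pull out 2^2: since 1091 ≡ 3 (mod 8), (2/1091) = -1, so (2/1091)^2 = +1.
Reciprocity: 9 ≡ 1 and 1091 ≡ 3 (mod 4), so (9/1091) = +(1091/9).
Reduce top mod 9: now compute (2/9).
Pull out 2: since 9 ≡ 1 (mod 8), (2/9) = +1.
Reached (1/9) = 1. Collecting the sign flips along the way, the symbol is +1.

1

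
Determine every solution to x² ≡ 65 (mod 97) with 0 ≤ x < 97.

97 ≡ 1 (mod 4), so we find a root by search.
Trying successive values, 29² = 841 ≡ 65 (mod 97). The other root is 97 − 29 = 68.

29, 68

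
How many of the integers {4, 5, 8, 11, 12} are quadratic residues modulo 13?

(4/13) = +1 → QR.
(5/13) = -1 → non-residue.
(8/13) = -1 → non-residue.
(11/13) = -1 → non-residue.
(12/13) = +1 → QR.
Total quadratic residues among the 5: 2.

2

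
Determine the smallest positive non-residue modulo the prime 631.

(2/631) = +1, so 2 is a residue.
(3/631) = −1, so 3 is the smallest positive non-residue mod 631.

3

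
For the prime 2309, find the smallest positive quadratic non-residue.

(2/2309) = −1, so 2 is the smallest positive non-residue mod 2309.

2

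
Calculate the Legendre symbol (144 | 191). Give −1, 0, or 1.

Euler's criterion: (144/191) ≡ 144^95 (mod 191).
144^2 ≡ 108 (mod 191)
144^4 ≡ 13 (mod 191)
144^8 ≡ 169 (mod 191)
144^16 ≡ 102 (mod 191)
144^32 ≡ 90 (mod 191)
144^64 ≡ 78 (mod 191)
144^95 = 144^(64+16+8+4+2+1) ≡ 1 (mod 191).
Result is 1, so (144/191) = 1.

1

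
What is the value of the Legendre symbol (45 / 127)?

Reciprocity: 45 ≡ 1 and 127 ≡ 3 (mod 4), so (45/127) = +(127/45).
Reduce top mod 45: now compute (37/45).
Reciprocity: 37 ≡ 1 and 45 ≡ 1 (mod 4), so (37/45) = +(45/37).
Reduce top mod 37: now compute (8/37).
Pull out 2^3: since 37 ≡ 5 (mod 8), (2/37) = -1, so (2/37)^3 = -1.
Reached (1/37) = 1. Collecting the sign flips along the way, the symbol is -1.

-1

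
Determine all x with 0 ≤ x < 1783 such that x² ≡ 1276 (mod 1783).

Since 1783 ≡ 3 (mod 4), a square root of 1276 is 1276^((1783+1)/4) = 1276^446 mod 1783.
Repeated squaring: 1276^2≡297, 1276^4≡842, 1276^8≡1113, 1276^16≡1367, 1276^32≡105, 1276^64≡327, 1276^128≡1732, 1276^256≡818 (mod 1783).
1276^446 = 1276^(256+128+32+16+8+4+2) ≡ 318 (mod 1783).
Check: 318² = 101124 ≡ 1276 (mod 1783). The two roots are 318 and 1465.

318, 1465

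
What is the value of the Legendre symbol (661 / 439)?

1

Euler's criterion: (661/439) ≡ 222^219 (mod 439).
222^2 ≡ 116 (mod 439)
222^4 ≡ 286 (mod 439)
222^8 ≡ 142 (mod 439)
222^16 ≡ 409 (mod 439)
222^32 ≡ 22 (mod 439)
222^64 ≡ 45 (mod 439)
222^128 ≡ 269 (mod 439)
222^219 = 222^(128+64+16+8+2+1) ≡ 1 (mod 439).
Result is 1, so (661/439) = 1.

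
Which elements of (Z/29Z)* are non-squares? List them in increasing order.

2, 3, 8, 10, 11, 12, 14, 15, 17, 18, 19, 21, 26, 27

Square k = 1,…,14 (k and 29−k give the same square):
1²=1, 2²=4, 3²=9, 4²=16, 5²=25, 6²≡7, 7²≡20, 8²≡6, 9²≡23, 10²≡13, 11²≡5, 12²≡28, 13²≡24, 14²≡22 (mod 29).
The residues are {1, 4, 5, 6, 7, 9, 13, 16, 20, 22, 23, 24, 25, 28}; the non-residues are the remaining 14 nonzero classes.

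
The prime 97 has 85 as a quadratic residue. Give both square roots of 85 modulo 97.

45, 52

97 ≡ 1 (mod 4), so we find a root by search.
Trying successive values, 45² = 2025 ≡ 85 (mod 97). The other root is 97 − 45 = 52.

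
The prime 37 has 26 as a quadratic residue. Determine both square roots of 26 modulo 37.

37 ≡ 1 (mod 4), so we find a root by search.
Trying successive values, 10² = 100 ≡ 26 (mod 37). The other root is 37 − 10 = 27.

10, 27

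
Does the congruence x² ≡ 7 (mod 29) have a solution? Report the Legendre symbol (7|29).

1

Euler's criterion: (7/29) ≡ 7^14 (mod 29).
7^2 ≡ 20 (mod 29)
7^4 ≡ 23 (mod 29)
7^8 ≡ 7 (mod 29)
7^14 = 7^(8+4+2) ≡ 1 (mod 29).
Result is 1, so (7/29) = 1.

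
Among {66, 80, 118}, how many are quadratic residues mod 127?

0

(66/127) = -1 → non-residue.
(80/127) = -1 → non-residue.
(118/127) = -1 → non-residue.
Total quadratic residues among the 3: 0.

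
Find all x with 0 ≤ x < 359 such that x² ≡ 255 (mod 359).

Since 359 ≡ 3 (mod 4), a square root of 255 is 255^((359+1)/4) = 255^90 mod 359.
Repeated squaring: 255^2≡46, 255^4≡321, 255^8≡8, 255^16≡64, 255^32≡147, 255^64≡69 (mod 359).
255^90 = 255^(64+16+8+2) ≡ 254 (mod 359).
Check: 254² = 64516 ≡ 255 (mod 359). The two roots are 105 and 254.

105, 254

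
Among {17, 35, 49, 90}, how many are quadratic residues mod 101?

(17/101) = +1 → QR.
(35/101) = -1 → non-residue.
(49/101) = +1 → QR.
(90/101) = -1 → non-residue.
Total quadratic residues among the 4: 2.

2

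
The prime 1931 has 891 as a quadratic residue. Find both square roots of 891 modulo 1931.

Since 1931 ≡ 3 (mod 4), a square root of 891 is 891^((1931+1)/4) = 891^483 mod 1931.
Repeated squaring: 891^2≡240, 891^4≡1601, 891^8≡764, 891^16≡534, 891^32≡1299, 891^64≡1638, 891^128≡885, 891^256≡1170 (mod 1931).
891^483 = 891^(256+128+64+32+2+1) ≡ 680 (mod 1931).
Check: 680² = 462400 ≡ 891 (mod 1931). The two roots are 680 and 1251.

680, 1251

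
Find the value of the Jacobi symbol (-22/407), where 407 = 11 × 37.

First reduce: -22 ≡ 385 (mod 407).
Reciprocity: 385 ≡ 1 and 407 ≡ 3 (mod 4), so (385/407) = +(407/385).
Reduce top mod 385: now compute (22/385).
Pull out 2: since 385 ≡ 1 (mod 8), (2/385) = +1.
Reciprocity: 11 ≡ 3 and 385 ≡ 1 (mod 4), so (11/385) = +(385/11).
Reduce top mod 11: now compute (0/11).
Top reduces to 0: gcd > 1, so the symbol is 0.

0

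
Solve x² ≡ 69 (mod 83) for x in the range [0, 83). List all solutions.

22, 61

Since 83 ≡ 3 (mod 4), a square root of 69 is 69^((83+1)/4) = 69^21 mod 83.
Repeated squaring: 69^2≡30, 69^4≡70, 69^8≡3, 69^16≡9 (mod 83).
69^21 = 69^(16+4+1) ≡ 61 (mod 83).
Check: 61² = 3721 ≡ 69 (mod 83). The two roots are 22 and 61.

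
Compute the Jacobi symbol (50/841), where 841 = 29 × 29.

Pull out 2: since 841 ≡ 1 (mod 8), (2/841) = +1.
Reciprocity: 25 ≡ 1 and 841 ≡ 1 (mod 4), so (25/841) = +(841/25).
Reduce top mod 25: now compute (16/25).
Pull out 2^4: since 25 ≡ 1 (mod 8), (2/25) = +1, so (2/25)^4 = +1.
Reached (1/25) = 1. Collecting the sign flips along the way, the symbol is +1.

1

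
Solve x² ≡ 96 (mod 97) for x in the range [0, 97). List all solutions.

97 ≡ 1 (mod 4), so we find a root by search.
Trying successive values, 22² = 484 ≡ 96 (mod 97). The other root is 97 − 22 = 75.

22, 75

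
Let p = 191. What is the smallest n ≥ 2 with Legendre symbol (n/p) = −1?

7

(2/191) = +1, so 2 is a residue.
(3/191) = +1, so 3 is a residue.
(4/191) = +1, so 4 is a residue.
(5/191) = +1, so 5 is a residue.
(6/191) = +1, so 6 is a residue.
(7/191) = −1, so 7 is the smallest positive non-residue mod 191.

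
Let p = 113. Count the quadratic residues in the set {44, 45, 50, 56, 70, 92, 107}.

3

(44/113) = +1 → QR.
(45/113) = -1 → non-residue.
(50/113) = +1 → QR.
(56/113) = +1 → QR.
(70/113) = -1 → non-residue.
(92/113) = -1 → non-residue.
(107/113) = -1 → non-residue.
Total quadratic residues among the 7: 3.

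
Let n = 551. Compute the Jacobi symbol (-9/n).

-1

First reduce: -9 ≡ 542 (mod 551).
Pull out 2: since 551 ≡ 7 (mod 8), (2/551) = +1.
Reciprocity: 271 ≡ 3 and 551 ≡ 3 (mod 4), so (271/551) = −(551/271).
Reduce top mod 271: now compute (9/271).
Reciprocity: 9 ≡ 1 and 271 ≡ 3 (mod 4), so (9/271) = +(271/9).
Reduce top mod 9: now compute (1/9).
Reached (1/9) = 1. Collecting the sign flips along the way, the symbol is -1.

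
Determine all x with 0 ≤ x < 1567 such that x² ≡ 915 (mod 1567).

Since 1567 ≡ 3 (mod 4), a square root of 915 is 915^((1567+1)/4) = 915^392 mod 1567.
Repeated squaring: 915^2≡447, 915^4≡800, 915^8≡664, 915^16≡569, 915^32≡959, 915^64≡1419, 915^128≡1533, 915^256≡1156 (mod 1567).
915^392 = 915^(256+128+8) ≡ 529 (mod 1567).
Check: 529² = 279841 ≡ 915 (mod 1567). The two roots are 529 and 1038.

529, 1038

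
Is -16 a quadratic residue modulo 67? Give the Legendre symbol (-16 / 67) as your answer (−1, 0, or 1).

-1

First reduce: -16 ≡ 51 (mod 67).
Reciprocity: 51 ≡ 3 and 67 ≡ 3 (mod 4), so (51/67) = −(67/51).
Reduce top mod 51: now compute (16/51).
Pull out 2^4: since 51 ≡ 3 (mod 8), (2/51) = -1, so (2/51)^4 = +1.
Reached (1/51) = 1. Collecting the sign flips along the way, the symbol is -1.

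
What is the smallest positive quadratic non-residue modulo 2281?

7

(2/2281) = +1, so 2 is a residue.
(3/2281) = +1, so 3 is a residue.
(4/2281) = +1, so 4 is a residue.
(5/2281) = +1, so 5 is a residue.
(6/2281) = +1, so 6 is a residue.
(7/2281) = −1, so 7 is the smallest positive non-residue mod 2281.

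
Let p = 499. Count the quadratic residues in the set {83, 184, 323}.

(83/499) = -1 → non-residue.
(184/499) = +1 → QR.
(323/499) = +1 → QR.
Total quadratic residues among the 3: 2.

2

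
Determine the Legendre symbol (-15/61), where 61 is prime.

First reduce: -15 ≡ 46 (mod 61).
Pull out 2: since 61 ≡ 5 (mod 8), (2/61) = -1.
Reciprocity: 23 ≡ 3 and 61 ≡ 1 (mod 4), so (23/61) = +(61/23).
Reduce top mod 23: now compute (15/23).
Reciprocity: 15 ≡ 3 and 23 ≡ 3 (mod 4), so (15/23) = −(23/15).
Reduce top mod 15: now compute (8/15).
Pull out 2^3: since 15 ≡ 7 (mod 8), (2/15) = +1, so (2/15)^3 = +1.
Reached (1/15) = 1. Collecting the sign flips along the way, the symbol is +1.

1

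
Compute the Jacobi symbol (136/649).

-1

Pull out 2^3: since 649 ≡ 1 (mod 8), (2/649) = +1, so (2/649)^3 = +1.
Reciprocity: 17 ≡ 1 and 649 ≡ 1 (mod 4), so (17/649) = +(649/17).
Reduce top mod 17: now compute (3/17).
Reciprocity: 3 ≡ 3 and 17 ≡ 1 (mod 4), so (3/17) = +(17/3).
Reduce top mod 3: now compute (2/3).
Pull out 2: since 3 ≡ 3 (mod 8), (2/3) = -1.
Reached (1/3) = 1. Collecting the sign flips along the way, the symbol is -1.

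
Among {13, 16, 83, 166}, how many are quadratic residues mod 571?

(13/571) = +1 → QR.
(16/571) = +1 → QR.
(83/571) = +1 → QR.
(166/571) = -1 → non-residue.
Total quadratic residues among the 4: 3.

3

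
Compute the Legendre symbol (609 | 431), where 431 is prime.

Euler's criterion: (609/431) ≡ 178^215 (mod 431).
178^2 ≡ 221 (mod 431)
178^4 ≡ 138 (mod 431)
178^8 ≡ 80 (mod 431)
178^16 ≡ 366 (mod 431)
178^32 ≡ 346 (mod 431)
178^64 ≡ 329 (mod 431)
178^128 ≡ 60 (mod 431)
178^215 = 178^(128+64+16+4+2+1) ≡ 430 (mod 431).
Result is 430 ≡ −1, so (609/431) = −1.

-1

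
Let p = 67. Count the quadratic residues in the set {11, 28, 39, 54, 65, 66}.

(11/67) = -1 → non-residue.
(28/67) = -1 → non-residue.
(39/67) = +1 → QR.
(54/67) = +1 → QR.
(65/67) = +1 → QR.
(66/67) = -1 → non-residue.
Total quadratic residues among the 6: 3.

3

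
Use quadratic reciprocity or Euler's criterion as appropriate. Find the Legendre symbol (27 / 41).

Euler's criterion: (27/41) ≡ 27^20 (mod 41).
27^2 ≡ 32 (mod 41)
27^4 ≡ 40 (mod 41)
27^8 ≡ 1 (mod 41)
27^16 ≡ 1 (mod 41)
27^20 = 27^(16+4) ≡ 40 (mod 41).
Result is 40 ≡ −1, so (27/41) = −1.

-1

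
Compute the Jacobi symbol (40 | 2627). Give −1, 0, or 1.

1

Pull out 2^3: since 2627 ≡ 3 (mod 8), (2/2627) = -1, so (2/2627)^3 = -1.
Reciprocity: 5 ≡ 1 and 2627 ≡ 3 (mod 4), so (5/2627) = +(2627/5).
Reduce top mod 5: now compute (2/5).
Pull out 2: since 5 ≡ 5 (mod 8), (2/5) = -1.
Reached (1/5) = 1. Collecting the sign flips along the way, the symbol is +1.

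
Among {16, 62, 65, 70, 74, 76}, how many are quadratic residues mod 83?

(16/83) = +1 → QR.
(62/83) = -1 → non-residue.
(65/83) = +1 → QR.
(70/83) = +1 → QR.
(74/83) = -1 → non-residue.
(76/83) = -1 → non-residue.
Total quadratic residues among the 6: 3.

3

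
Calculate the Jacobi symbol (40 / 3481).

Pull out 2^3: since 3481 ≡ 1 (mod 8), (2/3481) = +1, so (2/3481)^3 = +1.
Reciprocity: 5 ≡ 1 and 3481 ≡ 1 (mod 4), so (5/3481) = +(3481/5).
Reduce top mod 5: now compute (1/5).
Reached (1/5) = 1. Collecting the sign flips along the way, the symbol is +1.

1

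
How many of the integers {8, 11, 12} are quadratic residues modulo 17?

1

(8/17) = +1 → QR.
(11/17) = -1 → non-residue.
(12/17) = -1 → non-residue.
Total quadratic residues among the 3: 1.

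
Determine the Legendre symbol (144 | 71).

First reduce: 144 ≡ 2 (mod 71).
Pull out 2: since 71 ≡ 7 (mod 8), (2/71) = +1.
Reached (1/71) = 1. Collecting the sign flips along the way, the symbol is +1.

1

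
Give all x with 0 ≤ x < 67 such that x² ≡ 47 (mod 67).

Since 67 ≡ 3 (mod 4), a square root of 47 is 47^((67+1)/4) = 47^17 mod 67.
Repeated squaring: 47^2≡65, 47^4≡4, 47^8≡16, 47^16≡55 (mod 67).
47^17 = 47^(16+1) ≡ 39 (mod 67).
Check: 39² = 1521 ≡ 47 (mod 67). The two roots are 28 and 39.

28, 39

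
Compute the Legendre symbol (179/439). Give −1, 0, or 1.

-1

Reciprocity: 179 ≡ 3 and 439 ≡ 3 (mod 4), so (179/439) = −(439/179).
Reduce top mod 179: now compute (81/179).
Reciprocity: 81 ≡ 1 and 179 ≡ 3 (mod 4), so (81/179) = +(179/81).
Reduce top mod 81: now compute (17/81).
Reciprocity: 17 ≡ 1 and 81 ≡ 1 (mod 4), so (17/81) = +(81/17).
Reduce top mod 17: now compute (13/17).
Reciprocity: 13 ≡ 1 and 17 ≡ 1 (mod 4), so (13/17) = +(17/13).
Reduce top mod 13: now compute (4/13).
Pull out 2^2: since 13 ≡ 5 (mod 8), (2/13) = -1, so (2/13)^2 = +1.
Reached (1/13) = 1. Collecting the sign flips along the way, the symbol is -1.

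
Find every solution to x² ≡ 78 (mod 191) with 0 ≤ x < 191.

90, 101

Since 191 ≡ 3 (mod 4), a square root of 78 is 78^((191+1)/4) = 78^48 mod 191.
Repeated squaring: 78^2≡163, 78^4≡20, 78^8≡18, 78^16≡133, 78^32≡117 (mod 191).
78^48 = 78^(32+16) ≡ 90 (mod 191).
Check: 90² = 8100 ≡ 78 (mod 191). The two roots are 90 and 101.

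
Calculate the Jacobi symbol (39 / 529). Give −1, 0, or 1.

1

Reciprocity: 39 ≡ 3 and 529 ≡ 1 (mod 4), so (39/529) = +(529/39).
Reduce top mod 39: now compute (22/39).
Pull out 2: since 39 ≡ 7 (mod 8), (2/39) = +1.
Reciprocity: 11 ≡ 3 and 39 ≡ 3 (mod 4), so (11/39) = −(39/11).
Reduce top mod 11: now compute (6/11).
Pull out 2: since 11 ≡ 3 (mod 8), (2/11) = -1.
Reciprocity: 3 ≡ 3 and 11 ≡ 3 (mod 4), so (3/11) = −(11/3).
Reduce top mod 3: now compute (2/3).
Pull out 2: since 3 ≡ 3 (mod 8), (2/3) = -1.
Reached (1/3) = 1. Collecting the sign flips along the way, the symbol is +1.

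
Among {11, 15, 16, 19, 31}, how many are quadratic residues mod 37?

2

(11/37) = +1 → QR.
(15/37) = -1 → non-residue.
(16/37) = +1 → QR.
(19/37) = -1 → non-residue.
(31/37) = -1 → non-residue.
Total quadratic residues among the 5: 2.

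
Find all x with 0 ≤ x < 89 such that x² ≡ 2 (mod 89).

89 ≡ 1 (mod 4), so we find a root by search.
Trying successive values, 25² = 625 ≡ 2 (mod 89). The other root is 89 − 25 = 64.

25, 64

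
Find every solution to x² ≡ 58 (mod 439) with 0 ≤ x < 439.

Since 439 ≡ 3 (mod 4), a square root of 58 is 58^((439+1)/4) = 58^110 mod 439.
Repeated squaring: 58^2≡291, 58^4≡393, 58^8≡360, 58^16≡95, 58^32≡245, 58^64≡321 (mod 439).
58^110 = 58^(64+32+8+4+2) ≡ 303 (mod 439).
Check: 303² = 91809 ≡ 58 (mod 439). The two roots are 136 and 303.

136, 303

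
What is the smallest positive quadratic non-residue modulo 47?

5

(2/47) = +1, so 2 is a residue.
(3/47) = +1, so 3 is a residue.
(4/47) = +1, so 4 is a residue.
(5/47) = −1, so 5 is the smallest positive non-residue mod 47.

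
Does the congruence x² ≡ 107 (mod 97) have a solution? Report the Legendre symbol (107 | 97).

Euler's criterion: (107/97) ≡ 10^48 (mod 97).
10^2 ≡ 3 (mod 97)
10^4 ≡ 9 (mod 97)
10^8 ≡ 81 (mod 97)
10^16 ≡ 62 (mod 97)
10^32 ≡ 61 (mod 97)
10^48 = 10^(32+16) ≡ 96 (mod 97).
Result is 96 ≡ −1, so (107/97) = −1.

-1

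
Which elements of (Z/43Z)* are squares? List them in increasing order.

Square k = 1,…,21 (k and 43−k give the same square):
1²=1, 2²=4, 3²=9, 4²=16, 5²=25, 6²=36, 7²≡6, 8²≡21, 9²≡38, 10²≡14, 11²≡35, 12²≡15, 13²≡40, 14²≡24, 15²≡10, 16²≡41, 17²≡31, 18²≡23, 19²≡17, 20²≡13, 21²≡11 (mod 43).
So the quadratic residues mod 43 are {1, 4, 6, 9, 10, 11, 13, 14, 15, 16, 17, 21, 23, 24, 25, 31, 35, 36, 38, 40, 41}.

1, 4, 6, 9, 10, 11, 13, 14, 15, 16, 17, 21, 23, 24, 25, 31, 35, 36, 38, 40, 41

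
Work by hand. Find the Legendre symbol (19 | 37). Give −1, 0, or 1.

Reciprocity: 19 ≡ 3 and 37 ≡ 1 (mod 4), so (19/37) = +(37/19).
Reduce top mod 19: now compute (18/19).
Pull out 2: since 19 ≡ 3 (mod 8), (2/19) = -1.
Reciprocity: 9 ≡ 1 and 19 ≡ 3 (mod 4), so (9/19) = +(19/9).
Reduce top mod 9: now compute (1/9).
Reached (1/9) = 1. Collecting the sign flips along the way, the symbol is -1.

-1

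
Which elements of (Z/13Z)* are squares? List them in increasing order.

1 3 4 9 10 12

Square k = 1,…,6 (k and 13−k give the same square):
1²=1, 2²=4, 3²=9, 4²≡3, 5²≡12, 6²≡10 (mod 13).
So the quadratic residues mod 13 are {1, 3, 4, 9, 10, 12}.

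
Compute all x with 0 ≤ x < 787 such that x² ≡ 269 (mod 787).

385, 402

Since 787 ≡ 3 (mod 4), a square root of 269 is 269^((787+1)/4) = 269^197 mod 787.
Repeated squaring: 269^2≡744, 269^4≡275, 269^8≡73, 269^16≡607, 269^32≡133, 269^64≡375, 269^128≡539 (mod 787).
269^197 = 269^(128+64+4+1) ≡ 402 (mod 787).
Check: 402² = 161604 ≡ 269 (mod 787). The two roots are 385 and 402.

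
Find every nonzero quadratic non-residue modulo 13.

Square k = 1,…,6 (k and 13−k give the same square):
1²=1, 2²=4, 3²=9, 4²≡3, 5²≡12, 6²≡10 (mod 13).
The residues are {1, 3, 4, 9, 10, 12}; the non-residues are the remaining 6 nonzero classes.

2, 5, 6, 7, 8, 11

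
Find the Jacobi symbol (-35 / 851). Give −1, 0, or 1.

1

First reduce: -35 ≡ 816 (mod 851).
Pull out 2^4: since 851 ≡ 3 (mod 8), (2/851) = -1, so (2/851)^4 = +1.
Reciprocity: 51 ≡ 3 and 851 ≡ 3 (mod 4), so (51/851) = −(851/51).
Reduce top mod 51: now compute (35/51).
Reciprocity: 35 ≡ 3 and 51 ≡ 3 (mod 4), so (35/51) = −(51/35).
Reduce top mod 35: now compute (16/35).
Pull out 2^4: since 35 ≡ 3 (mod 8), (2/35) = -1, so (2/35)^4 = +1.
Reached (1/35) = 1. Collecting the sign flips along the way, the symbol is +1.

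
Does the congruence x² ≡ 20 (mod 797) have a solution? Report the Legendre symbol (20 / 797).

Euler's criterion: (20/797) ≡ 20^398 (mod 797).
20^2 ≡ 400 (mod 797)
20^4 ≡ 600 (mod 797)
20^8 ≡ 553 (mod 797)
20^16 ≡ 558 (mod 797)
20^32 ≡ 534 (mod 797)
20^64 ≡ 627 (mod 797)
20^128 ≡ 208 (mod 797)
20^256 ≡ 226 (mod 797)
20^398 = 20^(256+128+8+4+2) ≡ 796 (mod 797).
Result is 796 ≡ −1, so (20/797) = −1.

-1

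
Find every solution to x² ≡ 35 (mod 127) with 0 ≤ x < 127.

17, 110

Since 127 ≡ 3 (mod 4), a square root of 35 is 35^((127+1)/4) = 35^32 mod 127.
Repeated squaring: 35^2≡82, 35^4≡120, 35^8≡49, 35^16≡115, 35^32≡17 (mod 127).
35^32 = 35^(32) ≡ 17 (mod 127).
Check: 17² = 289 ≡ 35 (mod 127). The two roots are 17 and 110.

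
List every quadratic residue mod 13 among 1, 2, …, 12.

Square k = 1,…,6 (k and 13−k give the same square):
1²=1, 2²=4, 3²=9, 4²≡3, 5²≡12, 6²≡10 (mod 13).
So the quadratic residues mod 13 are {1, 3, 4, 9, 10, 12}.

1,3,4,9,10,12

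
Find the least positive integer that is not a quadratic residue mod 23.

(2/23) = +1, so 2 is a residue.
(3/23) = +1, so 3 is a residue.
(4/23) = +1, so 4 is a residue.
(5/23) = −1, so 5 is the smallest positive non-residue mod 23.

5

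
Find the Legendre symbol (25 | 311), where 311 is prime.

Euler's criterion: (25/311) ≡ 25^155 (mod 311).
25^2 ≡ 3 (mod 311)
25^4 ≡ 9 (mod 311)
25^8 ≡ 81 (mod 311)
25^16 ≡ 30 (mod 311)
25^32 ≡ 278 (mod 311)
25^64 ≡ 156 (mod 311)
25^128 ≡ 78 (mod 311)
25^155 = 25^(128+16+8+2+1) ≡ 1 (mod 311).
Result is 1, so (25/311) = 1.

1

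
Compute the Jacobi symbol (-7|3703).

First reduce: -7 ≡ 3696 (mod 3703).
Pull out 2^4: since 3703 ≡ 7 (mod 8), (2/3703) = +1, so (2/3703)^4 = +1.
Reciprocity: 231 ≡ 3 and 3703 ≡ 3 (mod 4), so (231/3703) = −(3703/231).
Reduce top mod 231: now compute (7/231).
Reciprocity: 7 ≡ 3 and 231 ≡ 3 (mod 4), so (7/231) = −(231/7).
Reduce top mod 7: now compute (0/7).
Top reduces to 0: gcd > 1, so the symbol is 0.

0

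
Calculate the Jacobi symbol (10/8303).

-1

Pull out 2: since 8303 ≡ 7 (mod 8), (2/8303) = +1.
Reciprocity: 5 ≡ 1 and 8303 ≡ 3 (mod 4), so (5/8303) = +(8303/5).
Reduce top mod 5: now compute (3/5).
Reciprocity: 3 ≡ 3 and 5 ≡ 1 (mod 4), so (3/5) = +(5/3).
Reduce top mod 3: now compute (2/3).
Pull out 2: since 3 ≡ 3 (mod 8), (2/3) = -1.
Reached (1/3) = 1. Collecting the sign flips along the way, the symbol is -1.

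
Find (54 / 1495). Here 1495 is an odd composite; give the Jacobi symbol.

Pull out 2: since 1495 ≡ 7 (mod 8), (2/1495) = +1.
Reciprocity: 27 ≡ 3 and 1495 ≡ 3 (mod 4), so (27/1495) = −(1495/27).
Reduce top mod 27: now compute (10/27).
Pull out 2: since 27 ≡ 3 (mod 8), (2/27) = -1.
Reciprocity: 5 ≡ 1 and 27 ≡ 3 (mod 4), so (5/27) = +(27/5).
Reduce top mod 5: now compute (2/5).
Pull out 2: since 5 ≡ 5 (mod 8), (2/5) = -1.
Reached (1/5) = 1. Collecting the sign flips along the way, the symbol is -1.

-1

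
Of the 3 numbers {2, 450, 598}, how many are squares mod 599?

(2/599) = +1 → QR.
(450/599) = +1 → QR.
(598/599) = -1 → non-residue.
Total quadratic residues among the 3: 2.

2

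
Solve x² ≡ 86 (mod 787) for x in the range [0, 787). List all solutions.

Since 787 ≡ 3 (mod 4), a square root of 86 is 86^((787+1)/4) = 86^197 mod 787.
Repeated squaring: 86^2≡313, 86^4≡381, 86^8≡353, 86^16≡263, 86^32≡700, 86^64≡486, 86^128≡96 (mod 787).
86^197 = 86^(128+64+4+1) ≡ 310 (mod 787).
Check: 310² = 96100 ≡ 86 (mod 787). The two roots are 310 and 477.

310, 477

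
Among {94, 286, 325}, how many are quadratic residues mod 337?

2

(94/337) = +1 → QR.
(286/337) = -1 → non-residue.
(325/337) = +1 → QR.
Total quadratic residues among the 3: 2.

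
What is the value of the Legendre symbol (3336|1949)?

-1

First reduce: 3336 ≡ 1387 (mod 1949).
Reciprocity: 1387 ≡ 3 and 1949 ≡ 1 (mod 4), so (1387/1949) = +(1949/1387).
Reduce top mod 1387: now compute (562/1387).
Pull out 2: since 1387 ≡ 3 (mod 8), (2/1387) = -1.
Reciprocity: 281 ≡ 1 and 1387 ≡ 3 (mod 4), so (281/1387) = +(1387/281).
Reduce top mod 281: now compute (263/281).
Reciprocity: 263 ≡ 3 and 281 ≡ 1 (mod 4), so (263/281) = +(281/263).
Reduce top mod 263: now compute (18/263).
Pull out 2: since 263 ≡ 7 (mod 8), (2/263) = +1.
Reciprocity: 9 ≡ 1 and 263 ≡ 3 (mod 4), so (9/263) = +(263/9).
Reduce top mod 9: now compute (2/9).
Pull out 2: since 9 ≡ 1 (mod 8), (2/9) = +1.
Reached (1/9) = 1. Collecting the sign flips along the way, the symbol is -1.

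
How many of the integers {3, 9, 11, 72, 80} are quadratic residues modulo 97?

(3/97) = +1 → QR.
(9/97) = +1 → QR.
(11/97) = +1 → QR.
(72/97) = +1 → QR.
(80/97) = -1 → non-residue.
Total quadratic residues among the 5: 4.

4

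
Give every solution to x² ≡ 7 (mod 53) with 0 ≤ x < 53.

22, 31

53 ≡ 1 (mod 4), so we find a root by search.
Trying successive values, 22² = 484 ≡ 7 (mod 53). The other root is 53 − 22 = 31.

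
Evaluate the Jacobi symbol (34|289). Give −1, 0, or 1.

Pull out 2: since 289 ≡ 1 (mod 8), (2/289) = +1.
Reciprocity: 17 ≡ 1 and 289 ≡ 1 (mod 4), so (17/289) = +(289/17).
Reduce top mod 17: now compute (0/17).
Top reduces to 0: gcd > 1, so the symbol is 0.

0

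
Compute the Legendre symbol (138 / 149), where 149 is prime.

-1

Euler's criterion: (138/149) ≡ 138^74 (mod 149).
138^2 ≡ 121 (mod 149)
138^4 ≡ 39 (mod 149)
138^8 ≡ 31 (mod 149)
138^16 ≡ 67 (mod 149)
138^32 ≡ 19 (mod 149)
138^64 ≡ 63 (mod 149)
138^74 = 138^(64+8+2) ≡ 148 (mod 149).
Result is 148 ≡ −1, so (138/149) = −1.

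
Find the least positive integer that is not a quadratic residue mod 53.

(2/53) = −1, so 2 is the smallest positive non-residue mod 53.

2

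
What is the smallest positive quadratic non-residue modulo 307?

(2/307) = −1, so 2 is the smallest positive non-residue mod 307.

2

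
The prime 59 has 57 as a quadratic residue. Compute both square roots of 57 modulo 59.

23, 36

Since 59 ≡ 3 (mod 4), a square root of 57 is 57^((59+1)/4) = 57^15 mod 59.
Repeated squaring: 57^2≡4, 57^4≡16, 57^8≡20 (mod 59).
57^15 = 57^(8+4+2+1) ≡ 36 (mod 59).
Check: 36² = 1296 ≡ 57 (mod 59). The two roots are 23 and 36.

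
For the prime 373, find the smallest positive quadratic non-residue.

(2/373) = −1, so 2 is the smallest positive non-residue mod 373.

2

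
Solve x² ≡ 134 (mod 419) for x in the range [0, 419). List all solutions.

Since 419 ≡ 3 (mod 4), a square root of 134 is 134^((419+1)/4) = 134^105 mod 419.
Repeated squaring: 134^2≡358, 134^4≡369, 134^8≡405, 134^16≡196, 134^32≡287, 134^64≡245 (mod 419).
134^105 = 134^(64+32+8+1) ≡ 316 (mod 419).
Check: 316² = 99856 ≡ 134 (mod 419). The two roots are 103 and 316.

103, 316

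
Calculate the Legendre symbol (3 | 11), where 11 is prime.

1

Reciprocity: 3 ≡ 3 and 11 ≡ 3 (mod 4), so (3/11) = −(11/3).
Reduce top mod 3: now compute (2/3).
Pull out 2: since 3 ≡ 3 (mod 8), (2/3) = -1.
Reached (1/3) = 1. Collecting the sign flips along the way, the symbol is +1.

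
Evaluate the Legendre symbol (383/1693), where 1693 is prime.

1

Reciprocity: 383 ≡ 3 and 1693 ≡ 1 (mod 4), so (383/1693) = +(1693/383).
Reduce top mod 383: now compute (161/383).
Reciprocity: 161 ≡ 1 and 383 ≡ 3 (mod 4), so (161/383) = +(383/161).
Reduce top mod 161: now compute (61/161).
Reciprocity: 61 ≡ 1 and 161 ≡ 1 (mod 4), so (61/161) = +(161/61).
Reduce top mod 61: now compute (39/61).
Reciprocity: 39 ≡ 3 and 61 ≡ 1 (mod 4), so (39/61) = +(61/39).
Reduce top mod 39: now compute (22/39).
Pull out 2: since 39 ≡ 7 (mod 8), (2/39) = +1.
Reciprocity: 11 ≡ 3 and 39 ≡ 3 (mod 4), so (11/39) = −(39/11).
Reduce top mod 11: now compute (6/11).
Pull out 2: since 11 ≡ 3 (mod 8), (2/11) = -1.
Reciprocity: 3 ≡ 3 and 11 ≡ 3 (mod 4), so (3/11) = −(11/3).
Reduce top mod 3: now compute (2/3).
Pull out 2: since 3 ≡ 3 (mod 8), (2/3) = -1.
Reached (1/3) = 1. Collecting the sign flips along the way, the symbol is +1.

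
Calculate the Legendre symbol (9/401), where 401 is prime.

1

Euler's criterion: (9/401) ≡ 9^200 (mod 401).
9^2 ≡ 81 (mod 401)
9^4 ≡ 145 (mod 401)
9^8 ≡ 173 (mod 401)
9^16 ≡ 255 (mod 401)
9^32 ≡ 63 (mod 401)
9^64 ≡ 360 (mod 401)
9^128 ≡ 77 (mod 401)
9^200 = 9^(128+64+8) ≡ 1 (mod 401).
Result is 1, so (9/401) = 1.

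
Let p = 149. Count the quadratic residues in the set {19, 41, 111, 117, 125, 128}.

2

(19/149) = +1 → QR.
(41/149) = -1 → non-residue.
(111/149) = -1 → non-residue.
(117/149) = -1 → non-residue.
(125/149) = +1 → QR.
(128/149) = -1 → non-residue.
Total quadratic residues among the 6: 2.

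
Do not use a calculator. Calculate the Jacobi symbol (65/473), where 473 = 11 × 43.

1

Reciprocity: 65 ≡ 1 and 473 ≡ 1 (mod 4), so (65/473) = +(473/65).
Reduce top mod 65: now compute (18/65).
Pull out 2: since 65 ≡ 1 (mod 8), (2/65) = +1.
Reciprocity: 9 ≡ 1 and 65 ≡ 1 (mod 4), so (9/65) = +(65/9).
Reduce top mod 9: now compute (2/9).
Pull out 2: since 9 ≡ 1 (mod 8), (2/9) = +1.
Reached (1/9) = 1. Collecting the sign flips along the way, the symbol is +1.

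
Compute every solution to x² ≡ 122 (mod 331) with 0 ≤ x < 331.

28, 303

Since 331 ≡ 3 (mod 4), a square root of 122 is 122^((331+1)/4) = 122^83 mod 331.
Repeated squaring: 122^2≡320, 122^4≡121, 122^8≡77, 122^16≡302, 122^32≡179, 122^64≡265 (mod 331).
122^83 = 122^(64+16+2+1) ≡ 303 (mod 331).
Check: 303² = 91809 ≡ 122 (mod 331). The two roots are 28 and 303.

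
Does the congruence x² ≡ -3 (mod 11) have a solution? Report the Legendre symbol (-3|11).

First reduce: -3 ≡ 8 (mod 11).
Pull out 2^3: since 11 ≡ 3 (mod 8), (2/11) = -1, so (2/11)^3 = -1.
Reached (1/11) = 1. Collecting the sign flips along the way, the symbol is -1.

-1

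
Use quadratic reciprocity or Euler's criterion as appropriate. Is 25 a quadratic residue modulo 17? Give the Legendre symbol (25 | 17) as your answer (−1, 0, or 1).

Euler's criterion: (25/17) ≡ 8^8 (mod 17).
8^2 ≡ 13 (mod 17)
8^4 ≡ 16 (mod 17)
8^8 ≡ 1 (mod 17)
8^8 = 8^(8) ≡ 1 (mod 17).
Result is 1, so (25/17) = 1.

1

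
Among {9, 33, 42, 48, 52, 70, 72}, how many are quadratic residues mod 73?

4

(9/73) = +1 → QR.
(33/73) = -1 → non-residue.
(42/73) = -1 → non-residue.
(48/73) = +1 → QR.
(52/73) = -1 → non-residue.
(70/73) = +1 → QR.
(72/73) = +1 → QR.
Total quadratic residues among the 7: 4.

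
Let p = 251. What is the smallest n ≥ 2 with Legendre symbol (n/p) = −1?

2

(2/251) = −1, so 2 is the smallest positive non-residue mod 251.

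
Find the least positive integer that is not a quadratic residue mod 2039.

(2/2039) = +1, so 2 is a residue.
(3/2039) = +1, so 3 is a residue.
(4/2039) = +1, so 4 is a residue.
(5/2039) = +1, so 5 is a residue.
(6/2039) = +1, so 6 is a residue.
(7/2039) = −1, so 7 is the smallest positive non-residue mod 2039.

7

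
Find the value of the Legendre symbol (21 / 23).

-1

Euler's criterion: (21/23) ≡ 21^11 (mod 23).
21^2 ≡ 4 (mod 23)
21^4 ≡ 16 (mod 23)
21^8 ≡ 3 (mod 23)
21^11 = 21^(8+2+1) ≡ 22 (mod 23).
Result is 22 ≡ −1, so (21/23) = −1.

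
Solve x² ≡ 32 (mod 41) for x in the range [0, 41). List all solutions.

41 ≡ 1 (mod 4), so we find a root by search.
Trying successive values, 14² = 196 ≡ 32 (mod 41). The other root is 41 − 14 = 27.

14, 27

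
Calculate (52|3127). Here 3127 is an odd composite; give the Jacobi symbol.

-1

Pull out 2^2: since 3127 ≡ 7 (mod 8), (2/3127) = +1, so (2/3127)^2 = +1.
Reciprocity: 13 ≡ 1 and 3127 ≡ 3 (mod 4), so (13/3127) = +(3127/13).
Reduce top mod 13: now compute (7/13).
Reciprocity: 7 ≡ 3 and 13 ≡ 1 (mod 4), so (7/13) = +(13/7).
Reduce top mod 7: now compute (6/7).
Pull out 2: since 7 ≡ 7 (mod 8), (2/7) = +1.
Reciprocity: 3 ≡ 3 and 7 ≡ 3 (mod 4), so (3/7) = −(7/3).
Reduce top mod 3: now compute (1/3).
Reached (1/3) = 1. Collecting the sign flips along the way, the symbol is -1.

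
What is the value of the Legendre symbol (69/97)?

-1

Reciprocity: 69 ≡ 1 and 97 ≡ 1 (mod 4), so (69/97) = +(97/69).
Reduce top mod 69: now compute (28/69).
Pull out 2^2: since 69 ≡ 5 (mod 8), (2/69) = -1, so (2/69)^2 = +1.
Reciprocity: 7 ≡ 3 and 69 ≡ 1 (mod 4), so (7/69) = +(69/7).
Reduce top mod 7: now compute (6/7).
Pull out 2: since 7 ≡ 7 (mod 8), (2/7) = +1.
Reciprocity: 3 ≡ 3 and 7 ≡ 3 (mod 4), so (3/7) = −(7/3).
Reduce top mod 3: now compute (1/3).
Reached (1/3) = 1. Collecting the sign flips along the way, the symbol is -1.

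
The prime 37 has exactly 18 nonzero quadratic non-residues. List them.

Square k = 1,…,18 (k and 37−k give the same square):
1²=1, 2²=4, 3²=9, 4²=16, 5²=25, 6²=36, 7²≡12, 8²≡27, 9²≡7, 10²≡26, 11²≡10, 12²≡33, 13²≡21, 14²≡11, 15²≡3, 16²≡34, 17²≡30, 18²≡28 (mod 37).
The residues are {1, 3, 4, 7, 9, 10, 11, 12, 16, 21, 25, 26, 27, 28, 30, 33, 34, 36}; the non-residues are the remaining 18 nonzero classes.

2,5,6,8,13,14,15,17,18,19,20,22,23,24,29,31,32,35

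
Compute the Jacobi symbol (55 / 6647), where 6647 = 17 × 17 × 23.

1

Reciprocity: 55 ≡ 3 and 6647 ≡ 3 (mod 4), so (55/6647) = −(6647/55).
Reduce top mod 55: now compute (47/55).
Reciprocity: 47 ≡ 3 and 55 ≡ 3 (mod 4), so (47/55) = −(55/47).
Reduce top mod 47: now compute (8/47).
Pull out 2^3: since 47 ≡ 7 (mod 8), (2/47) = +1, so (2/47)^3 = +1.
Reached (1/47) = 1. Collecting the sign flips along the way, the symbol is +1.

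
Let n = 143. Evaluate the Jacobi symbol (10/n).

-1

Pull out 2: since 143 ≡ 7 (mod 8), (2/143) = +1.
Reciprocity: 5 ≡ 1 and 143 ≡ 3 (mod 4), so (5/143) = +(143/5).
Reduce top mod 5: now compute (3/5).
Reciprocity: 3 ≡ 3 and 5 ≡ 1 (mod 4), so (3/5) = +(5/3).
Reduce top mod 3: now compute (2/3).
Pull out 2: since 3 ≡ 3 (mod 8), (2/3) = -1.
Reached (1/3) = 1. Collecting the sign flips along the way, the symbol is -1.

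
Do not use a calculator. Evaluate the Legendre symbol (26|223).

-1

Euler's criterion: (26/223) ≡ 26^111 (mod 223).
26^2 ≡ 7 (mod 223)
26^4 ≡ 49 (mod 223)
26^8 ≡ 171 (mod 223)
26^16 ≡ 28 (mod 223)
26^32 ≡ 115 (mod 223)
26^64 ≡ 68 (mod 223)
26^111 = 26^(64+32+8+4+2+1) ≡ 222 (mod 223).
Result is 222 ≡ −1, so (26/223) = −1.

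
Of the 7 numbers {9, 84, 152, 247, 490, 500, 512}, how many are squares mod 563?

(9/563) = +1 → QR.
(84/563) = +1 → QR.
(152/563) = -1 → non-residue.
(247/563) = +1 → QR.
(490/563) = +1 → QR.
(500/563) = -1 → non-residue.
(512/563) = -1 → non-residue.
Total quadratic residues among the 7: 4.

4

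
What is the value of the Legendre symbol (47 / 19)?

Euler's criterion: (47/19) ≡ 9^9 (mod 19).
9^2 ≡ 5 (mod 19)
9^4 ≡ 6 (mod 19)
9^8 ≡ 17 (mod 19)
9^9 = 9^(8+1) ≡ 1 (mod 19).
Result is 1, so (47/19) = 1.

1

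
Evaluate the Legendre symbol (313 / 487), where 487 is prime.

Euler's criterion: (313/487) ≡ 313^243 (mod 487).
313^2 ≡ 82 (mod 487)
313^4 ≡ 393 (mod 487)
313^8 ≡ 70 (mod 487)
313^16 ≡ 30 (mod 487)
313^32 ≡ 413 (mod 487)
313^64 ≡ 119 (mod 487)
313^128 ≡ 38 (mod 487)
313^243 = 313^(128+64+32+16+2+1) ≡ 1 (mod 487).
Result is 1, so (313/487) = 1.

1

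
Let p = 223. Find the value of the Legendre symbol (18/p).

Euler's criterion: (18/223) ≡ 18^111 (mod 223).
18^2 ≡ 101 (mod 223)
18^4 ≡ 166 (mod 223)
18^8 ≡ 127 (mod 223)
18^16 ≡ 73 (mod 223)
18^32 ≡ 200 (mod 223)
18^64 ≡ 83 (mod 223)
18^111 = 18^(64+32+8+4+2+1) ≡ 1 (mod 223).
Result is 1, so (18/223) = 1.

1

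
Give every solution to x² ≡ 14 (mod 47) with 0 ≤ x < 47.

22, 25

Since 47 ≡ 3 (mod 4), a square root of 14 is 14^((47+1)/4) = 14^12 mod 47.
Repeated squaring: 14^2≡8, 14^4≡17, 14^8≡7 (mod 47).
14^12 = 14^(8+4) ≡ 25 (mod 47).
Check: 25² = 625 ≡ 14 (mod 47). The two roots are 22 and 25.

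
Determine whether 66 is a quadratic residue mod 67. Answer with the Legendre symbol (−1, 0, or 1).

-1

Pull out 2: since 67 ≡ 3 (mod 8), (2/67) = -1.
Reciprocity: 33 ≡ 1 and 67 ≡ 3 (mod 4), so (33/67) = +(67/33).
Reduce top mod 33: now compute (1/33).
Reached (1/33) = 1. Collecting the sign flips along the way, the symbol is -1.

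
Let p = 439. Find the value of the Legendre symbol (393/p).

Reciprocity: 393 ≡ 1 and 439 ≡ 3 (mod 4), so (393/439) = +(439/393).
Reduce top mod 393: now compute (46/393).
Pull out 2: since 393 ≡ 1 (mod 8), (2/393) = +1.
Reciprocity: 23 ≡ 3 and 393 ≡ 1 (mod 4), so (23/393) = +(393/23).
Reduce top mod 23: now compute (2/23).
Pull out 2: since 23 ≡ 7 (mod 8), (2/23) = +1.
Reached (1/23) = 1. Collecting the sign flips along the way, the symbol is +1.

1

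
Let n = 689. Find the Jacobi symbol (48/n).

-1

Pull out 2^4: since 689 ≡ 1 (mod 8), (2/689) = +1, so (2/689)^4 = +1.
Reciprocity: 3 ≡ 3 and 689 ≡ 1 (mod 4), so (3/689) = +(689/3).
Reduce top mod 3: now compute (2/3).
Pull out 2: since 3 ≡ 3 (mod 8), (2/3) = -1.
Reached (1/3) = 1. Collecting the sign flips along the way, the symbol is -1.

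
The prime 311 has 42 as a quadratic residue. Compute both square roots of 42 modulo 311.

73, 238

Since 311 ≡ 3 (mod 4), a square root of 42 is 42^((311+1)/4) = 42^78 mod 311.
Repeated squaring: 42^2≡209, 42^4≡141, 42^8≡288, 42^16≡218, 42^32≡252, 42^64≡60 (mod 311).
42^78 = 42^(64+8+4+2) ≡ 73 (mod 311).
Check: 73² = 5329 ≡ 42 (mod 311). The two roots are 73 and 238.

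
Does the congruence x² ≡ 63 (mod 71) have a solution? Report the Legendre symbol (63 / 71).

-1

Reciprocity: 63 ≡ 3 and 71 ≡ 3 (mod 4), so (63/71) = −(71/63).
Reduce top mod 63: now compute (8/63).
Pull out 2^3: since 63 ≡ 7 (mod 8), (2/63) = +1, so (2/63)^3 = +1.
Reached (1/63) = 1. Collecting the sign flips along the way, the symbol is -1.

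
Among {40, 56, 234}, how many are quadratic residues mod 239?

(40/239) = +1 → QR.
(56/239) = -1 → non-residue.
(234/239) = -1 → non-residue.
Total quadratic residues among the 3: 1.

1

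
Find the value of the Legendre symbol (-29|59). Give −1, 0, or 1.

-1

Euler's criterion: (-29/59) ≡ 30^29 (mod 59).
30^2 ≡ 15 (mod 59)
30^4 ≡ 48 (mod 59)
30^8 ≡ 3 (mod 59)
30^16 ≡ 9 (mod 59)
30^29 = 30^(16+8+4+1) ≡ 58 (mod 59).
Result is 58 ≡ −1, so (-29/59) = −1.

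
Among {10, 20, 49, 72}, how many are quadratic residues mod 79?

(10/79) = +1 → QR.
(20/79) = +1 → QR.
(49/79) = +1 → QR.
(72/79) = +1 → QR.
Total quadratic residues among the 4: 4.

4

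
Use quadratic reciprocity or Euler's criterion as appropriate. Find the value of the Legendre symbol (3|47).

Reciprocity: 3 ≡ 3 and 47 ≡ 3 (mod 4), so (3/47) = −(47/3).
Reduce top mod 3: now compute (2/3).
Pull out 2: since 3 ≡ 3 (mod 8), (2/3) = -1.
Reached (1/3) = 1. Collecting the sign flips along the way, the symbol is +1.

1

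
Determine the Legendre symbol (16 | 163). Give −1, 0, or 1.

Pull out 2^4: since 163 ≡ 3 (mod 8), (2/163) = -1, so (2/163)^4 = +1.
Reached (1/163) = 1. Collecting the sign flips along the way, the symbol is +1.

1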